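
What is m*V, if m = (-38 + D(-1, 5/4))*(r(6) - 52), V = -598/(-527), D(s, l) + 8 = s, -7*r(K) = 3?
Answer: 10314902/3689 ≈ 2796.1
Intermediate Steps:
r(K) = -3/7 (r(K) = -1/7*3 = -3/7)
D(s, l) = -8 + s
V = 598/527 (V = -598*(-1/527) = 598/527 ≈ 1.1347)
m = 17249/7 (m = (-38 + (-8 - 1))*(-3/7 - 52) = (-38 - 9)*(-367/7) = -47*(-367/7) = 17249/7 ≈ 2464.1)
m*V = (17249/7)*(598/527) = 10314902/3689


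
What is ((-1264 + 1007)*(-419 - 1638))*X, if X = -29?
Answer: -15330821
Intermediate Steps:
((-1264 + 1007)*(-419 - 1638))*X = ((-1264 + 1007)*(-419 - 1638))*(-29) = -257*(-2057)*(-29) = 528649*(-29) = -15330821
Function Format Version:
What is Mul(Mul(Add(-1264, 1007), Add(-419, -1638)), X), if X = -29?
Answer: -15330821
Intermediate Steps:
Mul(Mul(Add(-1264, 1007), Add(-419, -1638)), X) = Mul(Mul(Add(-1264, 1007), Add(-419, -1638)), -29) = Mul(Mul(-257, -2057), -29) = Mul(528649, -29) = -15330821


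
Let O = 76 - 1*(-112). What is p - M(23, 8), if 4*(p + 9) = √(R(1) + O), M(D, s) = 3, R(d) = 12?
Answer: -12 + 5*√2/2 ≈ -8.4645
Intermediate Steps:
O = 188 (O = 76 + 112 = 188)
p = -9 + 5*√2/2 (p = -9 + √(12 + 188)/4 = -9 + √200/4 = -9 + (10*√2)/4 = -9 + 5*√2/2 ≈ -5.4645)
p - M(23, 8) = (-9 + 5*√2/2) - 1*3 = (-9 + 5*√2/2) - 3 = -12 + 5*√2/2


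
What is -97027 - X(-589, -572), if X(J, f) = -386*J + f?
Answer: -323809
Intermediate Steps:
X(J, f) = f - 386*J
-97027 - X(-589, -572) = -97027 - (-572 - 386*(-589)) = -97027 - (-572 + 227354) = -97027 - 1*226782 = -97027 - 226782 = -323809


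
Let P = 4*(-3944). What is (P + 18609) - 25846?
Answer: -23013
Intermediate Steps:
P = -15776
(P + 18609) - 25846 = (-15776 + 18609) - 25846 = 2833 - 25846 = -23013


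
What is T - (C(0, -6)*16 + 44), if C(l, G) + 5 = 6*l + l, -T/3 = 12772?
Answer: -38280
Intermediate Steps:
T = -38316 (T = -3*12772 = -38316)
C(l, G) = -5 + 7*l (C(l, G) = -5 + (6*l + l) = -5 + 7*l)
T - (C(0, -6)*16 + 44) = -38316 - ((-5 + 7*0)*16 + 44) = -38316 - ((-5 + 0)*16 + 44) = -38316 - (-5*16 + 44) = -38316 - (-80 + 44) = -38316 - 1*(-36) = -38316 + 36 = -38280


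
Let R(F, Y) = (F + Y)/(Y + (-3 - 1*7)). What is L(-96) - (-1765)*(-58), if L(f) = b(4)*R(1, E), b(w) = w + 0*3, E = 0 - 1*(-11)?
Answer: -102322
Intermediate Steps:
E = 11 (E = 0 + 11 = 11)
b(w) = w (b(w) = w + 0 = w)
R(F, Y) = (F + Y)/(-10 + Y) (R(F, Y) = (F + Y)/(Y + (-3 - 7)) = (F + Y)/(Y - 10) = (F + Y)/(-10 + Y))
L(f) = 48 (L(f) = 4*((1 + 11)/(-10 + 11)) = 4*(12/1) = 4*(1*12) = 4*12 = 48)
L(-96) - (-1765)*(-58) = 48 - (-1765)*(-58) = 48 - 1*102370 = 48 - 102370 = -102322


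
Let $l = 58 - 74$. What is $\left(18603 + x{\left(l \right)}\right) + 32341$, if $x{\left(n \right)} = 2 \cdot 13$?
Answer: $50970$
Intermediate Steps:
$l = -16$ ($l = 58 - 74 = -16$)
$x{\left(n \right)} = 26$
$\left(18603 + x{\left(l \right)}\right) + 32341 = \left(18603 + 26\right) + 32341 = 18629 + 32341 = 50970$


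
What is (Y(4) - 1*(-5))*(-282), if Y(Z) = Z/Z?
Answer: -1692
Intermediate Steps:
Y(Z) = 1
(Y(4) - 1*(-5))*(-282) = (1 - 1*(-5))*(-282) = (1 + 5)*(-282) = 6*(-282) = -1692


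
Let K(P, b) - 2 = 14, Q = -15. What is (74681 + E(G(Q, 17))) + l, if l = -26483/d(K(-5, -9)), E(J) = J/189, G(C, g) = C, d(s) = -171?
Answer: 29859481/399 ≈ 74836.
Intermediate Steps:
K(P, b) = 16 (K(P, b) = 2 + 14 = 16)
E(J) = J/189 (E(J) = J*(1/189) = J/189)
l = 26483/171 (l = -26483/(-171) = -26483*(-1/171) = 26483/171 ≈ 154.87)
(74681 + E(G(Q, 17))) + l = (74681 + (1/189)*(-15)) + 26483/171 = (74681 - 5/63) + 26483/171 = 4704898/63 + 26483/171 = 29859481/399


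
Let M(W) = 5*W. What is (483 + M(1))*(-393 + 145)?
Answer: -121024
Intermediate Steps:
(483 + M(1))*(-393 + 145) = (483 + 5*1)*(-393 + 145) = (483 + 5)*(-248) = 488*(-248) = -121024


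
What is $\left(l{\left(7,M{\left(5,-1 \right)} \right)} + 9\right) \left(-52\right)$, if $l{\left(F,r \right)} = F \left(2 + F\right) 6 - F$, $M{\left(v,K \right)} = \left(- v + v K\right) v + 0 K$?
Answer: $-19760$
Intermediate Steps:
$M{\left(v,K \right)} = v \left(- v + K v\right)$ ($M{\left(v,K \right)} = \left(- v + K v\right) v + 0 = v \left(- v + K v\right) + 0 = v \left(- v + K v\right)$)
$l{\left(F,r \right)} = - F + F \left(12 + 6 F\right)$ ($l{\left(F,r \right)} = F \left(12 + 6 F\right) - F = - F + F \left(12 + 6 F\right)$)
$\left(l{\left(7,M{\left(5,-1 \right)} \right)} + 9\right) \left(-52\right) = \left(7 \left(11 + 6 \cdot 7\right) + 9\right) \left(-52\right) = \left(7 \left(11 + 42\right) + 9\right) \left(-52\right) = \left(7 \cdot 53 + 9\right) \left(-52\right) = \left(371 + 9\right) \left(-52\right) = 380 \left(-52\right) = -19760$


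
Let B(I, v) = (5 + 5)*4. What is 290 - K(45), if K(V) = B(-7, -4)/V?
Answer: 2602/9 ≈ 289.11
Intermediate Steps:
B(I, v) = 40 (B(I, v) = 10*4 = 40)
K(V) = 40/V
290 - K(45) = 290 - 40/45 = 290 - 1*8/9 = 290 - 8/9 = 2602/9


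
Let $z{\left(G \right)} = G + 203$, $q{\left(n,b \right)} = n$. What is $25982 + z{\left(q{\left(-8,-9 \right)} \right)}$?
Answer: $26177$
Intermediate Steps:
$z{\left(G \right)} = 203 + G$
$25982 + z{\left(q{\left(-8,-9 \right)} \right)} = 25982 + \left(203 - 8\right) = 25982 + 195 = 26177$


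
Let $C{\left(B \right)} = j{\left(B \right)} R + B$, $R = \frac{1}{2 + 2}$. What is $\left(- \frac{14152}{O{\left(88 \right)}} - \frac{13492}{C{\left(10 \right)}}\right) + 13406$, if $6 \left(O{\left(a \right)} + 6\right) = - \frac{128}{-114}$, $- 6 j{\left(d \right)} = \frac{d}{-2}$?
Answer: $\frac{252556862}{17395} \approx 14519.0$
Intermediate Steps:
$j{\left(d \right)} = \frac{d}{12}$ ($j{\left(d \right)} = - \frac{d \frac{1}{-2}}{6} = - \frac{d \left(- \frac{1}{2}\right)}{6} = - \frac{\left(- \frac{1}{2}\right) d}{6} = \frac{d}{12}$)
$R = \frac{1}{4} \approx 0.25$
$C{\left(B \right)} = \frac{49 B}{48}$ ($C{\left(B \right)} = \frac{B}{12} \cdot \frac{1}{4} + B = \frac{B}{48} + B = \frac{49 B}{48}$)
$O{\left(a \right)} = - \frac{994}{171}$ ($O{\left(a \right)} = -6 + \frac{\left(-128\right) \frac{1}{-114}}{6} = -6 + \frac{\left(-128\right) \left(- \frac{1}{114}\right)}{6} = -6 + \frac{1}{6} \cdot \frac{64}{57} = -6 + \frac{32}{171} = - \frac{994}{171}$)
$\left(- \frac{14152}{O{\left(88 \right)}} - \frac{13492}{C{\left(10 \right)}}\right) + 13406 = \left(- \frac{14152}{- \frac{994}{171}} - \frac{13492}{\frac{49}{48} \cdot 10}\right) + 13406 = \left(\left(-14152\right) \left(- \frac{171}{994}\right) - \frac{13492}{\frac{245}{24}}\right) + 13406 = \left(\frac{1209996}{497} - \frac{323808}{245}\right) + 13406 = \frac{19359492}{17395} + 13406 = \frac{252556862}{17395}$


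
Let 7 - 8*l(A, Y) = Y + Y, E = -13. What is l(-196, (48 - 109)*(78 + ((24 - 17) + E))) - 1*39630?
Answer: -308249/8 ≈ -38531.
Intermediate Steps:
l(A, Y) = 7/8 - Y/4 (l(A, Y) = 7/8 - (Y + Y)/8 = 7/8 - Y/4)
l(-196, (48 - 109)*(78 + ((24 - 17) + E))) - 1*39630 = (7/8 - (48 - 109)*(78 + ((24 - 17) - 13))/4) - 1*39630 = (7/8 - (-61)*(78 + (7 - 13))/4) - 39630 = (7/8 - (-61)*(78 - 6)/4) - 39630 = (7/8 - (-61)*72/4) - 39630 = (7/8 - 1/4*(-4392)) - 39630 = (7/8 + 1098) - 39630 = 8791/8 - 39630 = -308249/8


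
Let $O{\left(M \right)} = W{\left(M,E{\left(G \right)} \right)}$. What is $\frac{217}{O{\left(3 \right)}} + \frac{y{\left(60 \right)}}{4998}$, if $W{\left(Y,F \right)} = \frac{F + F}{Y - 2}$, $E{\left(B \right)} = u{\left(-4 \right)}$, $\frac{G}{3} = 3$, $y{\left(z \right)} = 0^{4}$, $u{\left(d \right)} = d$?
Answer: $- \frac{217}{8} \approx -27.125$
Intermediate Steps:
$y{\left(z \right)} = 0$
$G = 9$ ($G = 3 \cdot 3 = 9$)
$E{\left(B \right)} = -4$
$W{\left(Y,F \right)} = \frac{2 F}{-2 + Y}$
$O{\left(M \right)} = - \frac{8}{-2 + M}$ ($O{\left(M \right)} = 2 \left(-4\right) \frac{1}{-2 + M} = - \frac{8}{-2 + M}$)
$\frac{217}{O{\left(3 \right)}} + \frac{y{\left(60 \right)}}{4998} = \frac{217}{\left(-8\right) \frac{1}{-2 + 3}} + \frac{0}{4998} = \frac{217}{\left(-8\right) 1^{-1}} + 0 \cdot \frac{1}{4998} = \frac{217}{\left(-8\right) 1} + 0 = \frac{217}{-8} + 0 = 217 \left(- \frac{1}{8}\right) + 0 = - \frac{217}{8} + 0 = - \frac{217}{8}$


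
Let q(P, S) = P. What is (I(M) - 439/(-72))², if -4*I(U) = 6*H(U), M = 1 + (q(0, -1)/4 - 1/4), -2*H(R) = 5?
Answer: 502681/5184 ≈ 96.968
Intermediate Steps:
H(R) = -5/2 (H(R) = -½*5 = -5/2)
M = ¾ (M = 1 + (0/4 - 1/4) = 1 + (0*(¼) - 1*¼) = 1 + (0 - ¼) = 1 - ¼ = ¾ ≈ 0.75000)
I(U) = 15/4 (I(U) = -3*(-5)/(2*2) = -¼*(-15) = 15/4)
(I(M) - 439/(-72))² = (15/4 - 439/(-72))² = (15/4 - 439*(-1/72))² = (15/4 + 439/72)² = (709/72)² = 502681/5184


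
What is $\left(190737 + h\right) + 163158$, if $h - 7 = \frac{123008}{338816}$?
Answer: $\frac{936779555}{2647} \approx 3.539 \cdot 10^{5}$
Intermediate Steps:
$h = \frac{19490}{2647}$ ($h = 7 + \frac{123008}{338816} = 7 + 123008 \cdot \frac{1}{338816} = 7 + \frac{961}{2647} = \frac{19490}{2647} \approx 7.3631$)
$\left(190737 + h\right) + 163158 = \left(190737 + \frac{19490}{2647}\right) + 163158 = \frac{504900329}{2647} + 163158 = \frac{936779555}{2647}$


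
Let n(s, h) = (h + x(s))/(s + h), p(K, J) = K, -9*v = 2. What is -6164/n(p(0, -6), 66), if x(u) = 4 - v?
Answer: -457677/79 ≈ -5793.4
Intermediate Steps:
v = -2/9 (v = -1/9*2 = -2/9 ≈ -0.22222)
x(u) = 38/9 (x(u) = 4 - 1*(-2/9) = 4 + 2/9 = 38/9)
n(s, h) = (38/9 + h)/(h + s) (n(s, h) = (h + 38/9)/(s + h) = (38/9 + h)/(h + s))
-6164/n(p(0, -6), 66) = -6164*(66 + 0)/(38/9 + 66) = -6164/((632/9)/66) = -6164/((1/66)*(632/9)) = -6164/316/297 = -6164*297/316 = -457677/79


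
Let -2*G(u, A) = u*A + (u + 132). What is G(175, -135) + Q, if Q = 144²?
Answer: 32395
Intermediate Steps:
G(u, A) = -66 - u/2 - A*u/2 (G(u, A) = -(u*A + (u + 132))/2 = -(A*u + (132 + u))/2 = -(132 + u + A*u)/2 = -66 - u/2 - A*u/2)
Q = 20736
G(175, -135) + Q = (-66 - ½*175 - ½*(-135)*175) + 20736 = (-66 - 175/2 + 23625/2) + 20736 = 11659 + 20736 = 32395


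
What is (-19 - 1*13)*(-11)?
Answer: 352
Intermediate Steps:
(-19 - 1*13)*(-11) = (-19 - 13)*(-11) = -32*(-11) = 352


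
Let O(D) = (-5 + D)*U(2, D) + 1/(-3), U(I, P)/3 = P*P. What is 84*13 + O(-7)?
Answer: -2017/3 ≈ -672.33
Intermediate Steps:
U(I, P) = 3*P² (U(I, P) = 3*(P*P) = 3*P²)
O(D) = -⅓ + 3*D²*(-5 + D) (O(D) = (-5 + D)*(3*D²) + 1/(-3) = 3*D²*(-5 + D) - ⅓ = -⅓ + 3*D²*(-5 + D))
84*13 + O(-7) = 84*13 + (-⅓ - 15*(-7)² + 3*(-7)³) = 1092 + (-⅓ - 15*49 + 3*(-343)) = 1092 + (-⅓ - 735 - 1029) = 1092 - 5293/3 = -2017/3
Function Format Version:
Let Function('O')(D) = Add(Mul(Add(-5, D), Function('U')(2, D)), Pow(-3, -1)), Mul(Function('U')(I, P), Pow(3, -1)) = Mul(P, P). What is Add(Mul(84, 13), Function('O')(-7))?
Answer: Rational(-2017, 3) ≈ -672.33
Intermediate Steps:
Function('U')(I, P) = Mul(3, Pow(P, 2)) (Function('U')(I, P) = Mul(3, Mul(P, P)) = Mul(3, Pow(P, 2)))
Function('O')(D) = Add(Rational(-1, 3), Mul(3, Pow(D, 2), Add(-5, D))) (Function('O')(D) = Add(Mul(Add(-5, D), Mul(3, Pow(D, 2))), Pow(-3, -1)) = Add(Mul(3, Pow(D, 2), Add(-5, D)), Rational(-1, 3)) = Add(Rational(-1, 3), Mul(3, Pow(D, 2), Add(-5, D))))
Add(Mul(84, 13), Function('O')(-7)) = Add(Mul(84, 13), Add(Rational(-1, 3), Mul(-15, Pow(-7, 2)), Mul(3, Pow(-7, 3)))) = Add(1092, Add(Rational(-1, 3), Mul(-15, 49), Mul(3, -343))) = Add(1092, Add(Rational(-1, 3), -735, -1029)) = Add(1092, Rational(-5293, 3)) = Rational(-2017, 3)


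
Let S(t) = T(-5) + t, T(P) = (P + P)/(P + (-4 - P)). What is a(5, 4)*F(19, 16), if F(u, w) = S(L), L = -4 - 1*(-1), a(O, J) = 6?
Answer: -3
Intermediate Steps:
T(P) = -P/2 (T(P) = (2*P)/(-4) = (2*P)*(-¼) = -P/2)
L = -3 (L = -4 + 1 = -3)
S(t) = 5/2 + t (S(t) = -½*(-5) + t = 5/2 + t)
F(u, w) = -½ (F(u, w) = 5/2 - 3 = -½)
a(5, 4)*F(19, 16) = 6*(-½) = -3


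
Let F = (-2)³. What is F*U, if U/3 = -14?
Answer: 336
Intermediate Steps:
U = -42 (U = 3*(-14) = -42)
F = -8
F*U = -8*(-42) = 336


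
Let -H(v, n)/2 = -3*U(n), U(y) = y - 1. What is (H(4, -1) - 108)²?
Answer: 14400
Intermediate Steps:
U(y) = -1 + y
H(v, n) = -6 + 6*n (H(v, n) = -(-6)*(-1 + n) = -2*(3 - 3*n) = -6 + 6*n)
(H(4, -1) - 108)² = ((-6 + 6*(-1)) - 108)² = ((-6 - 6) - 108)² = (-12 - 108)² = (-120)² = 14400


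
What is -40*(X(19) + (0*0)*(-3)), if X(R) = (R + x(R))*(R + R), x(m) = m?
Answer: -57760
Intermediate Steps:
X(R) = 4*R² (X(R) = (R + R)*(R + R) = (2*R)*(2*R) = 4*R²)
-40*(X(19) + (0*0)*(-3)) = -40*(4*19² + (0*0)*(-3)) = -40*(4*361 + 0*(-3)) = -40*(1444 + 0) = -40*1444 = -57760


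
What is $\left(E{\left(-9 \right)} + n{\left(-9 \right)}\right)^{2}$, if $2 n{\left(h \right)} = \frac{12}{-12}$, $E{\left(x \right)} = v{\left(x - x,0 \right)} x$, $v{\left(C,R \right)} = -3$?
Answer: $\frac{2809}{4} \approx 702.25$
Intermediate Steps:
$E{\left(x \right)} = - 3 x$
$n{\left(h \right)} = - \frac{1}{2}$ ($n{\left(h \right)} = \frac{12 \frac{1}{-12}}{2} = \frac{12 \left(- \frac{1}{12}\right)}{2} = \frac{1}{2} \left(-1\right) = - \frac{1}{2}$)
$\left(E{\left(-9 \right)} + n{\left(-9 \right)}\right)^{2} = \left(\left(-3\right) \left(-9\right) - \frac{1}{2}\right)^{2} = \left(27 - \frac{1}{2}\right)^{2} = \left(\frac{53}{2}\right)^{2} = \frac{2809}{4}$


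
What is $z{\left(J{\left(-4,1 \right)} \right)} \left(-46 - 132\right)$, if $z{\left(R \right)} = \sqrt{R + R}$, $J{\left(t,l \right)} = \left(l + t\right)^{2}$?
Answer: $- 534 \sqrt{2} \approx -755.19$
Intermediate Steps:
$z{\left(R \right)} = \sqrt{2} \sqrt{R}$ ($z{\left(R \right)} = \sqrt{2 R} = \sqrt{2} \sqrt{R}$)
$z{\left(J{\left(-4,1 \right)} \right)} \left(-46 - 132\right) = \sqrt{2} \sqrt{\left(1 - 4\right)^{2}} \left(-46 - 132\right) = \sqrt{2} \sqrt{\left(-3\right)^{2}} \left(-178\right) = \sqrt{2} \sqrt{9} \left(-178\right) = \sqrt{2} \cdot 3 \left(-178\right) = 3 \sqrt{2} \left(-178\right) = - 534 \sqrt{2}$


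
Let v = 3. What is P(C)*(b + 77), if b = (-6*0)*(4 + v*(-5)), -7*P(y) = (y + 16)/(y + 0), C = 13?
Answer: -319/13 ≈ -24.538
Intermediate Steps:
P(y) = -(16 + y)/(7*y) (P(y) = -(y + 16)/(7*(y + 0)) = -(16 + y)/(7*y))
b = 0 (b = (-6*0)*(4 + 3*(-5)) = 0*(4 - 15) = 0*(-11) = 0)
P(C)*(b + 77) = ((⅐)*(-16 - 1*13)/13)*(0 + 77) = ((⅐)*(1/13)*(-16 - 13))*77 = ((⅐)*(1/13)*(-29))*77 = -29/91*77 = -319/13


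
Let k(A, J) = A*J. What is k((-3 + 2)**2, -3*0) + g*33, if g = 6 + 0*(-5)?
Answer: 198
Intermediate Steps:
g = 6 (g = 6 + 0 = 6)
k((-3 + 2)**2, -3*0) + g*33 = (-3 + 2)**2*(-3*0) + 6*33 = (-1)**2*0 + 198 = 1*0 + 198 = 0 + 198 = 198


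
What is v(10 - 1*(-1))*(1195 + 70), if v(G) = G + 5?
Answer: 20240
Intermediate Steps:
v(G) = 5 + G
v(10 - 1*(-1))*(1195 + 70) = (5 + (10 - 1*(-1)))*(1195 + 70) = (5 + (10 + 1))*1265 = (5 + 11)*1265 = 16*1265 = 20240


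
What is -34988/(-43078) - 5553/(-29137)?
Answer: 629328745/627581843 ≈ 1.0028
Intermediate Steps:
-34988/(-43078) - 5553/(-29137) = -34988*(-1/43078) - 5553*(-1/29137) = 17494/21539 + 5553/29137 = 629328745/627581843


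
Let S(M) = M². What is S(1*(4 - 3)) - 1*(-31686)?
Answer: 31687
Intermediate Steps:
S(1*(4 - 3)) - 1*(-31686) = (1*(4 - 3))² - 1*(-31686) = (1*1)² + 31686 = 1² + 31686 = 1 + 31686 = 31687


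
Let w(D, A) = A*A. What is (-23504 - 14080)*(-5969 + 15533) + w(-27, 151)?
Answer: -359430575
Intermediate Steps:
w(D, A) = A²
(-23504 - 14080)*(-5969 + 15533) + w(-27, 151) = (-23504 - 14080)*(-5969 + 15533) + 151² = -37584*9564 + 22801 = -359453376 + 22801 = -359430575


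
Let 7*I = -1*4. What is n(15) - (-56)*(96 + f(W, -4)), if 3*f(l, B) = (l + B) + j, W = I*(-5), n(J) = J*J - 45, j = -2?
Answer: 16492/3 ≈ 5497.3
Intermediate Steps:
I = -4/7 (I = (-1*4)/7 = (⅐)*(-4) = -4/7 ≈ -0.57143)
n(J) = -45 + J² (n(J) = J² - 45 = -45 + J²)
W = 20/7 (W = -4/7*(-5) = 20/7 ≈ 2.8571)
f(l, B) = -⅔ + B/3 + l/3 (f(l, B) = ((l + B) - 2)/3 = ((B + l) - 2)/3 = (-2 + B + l)/3 = -⅔ + B/3 + l/3)
n(15) - (-56)*(96 + f(W, -4)) = (-45 + 15²) - (-56)*(96 + (-⅔ + (⅓)*(-4) + (⅓)*(20/7))) = (-45 + 225) - (-56)*(96 + (-⅔ - 4/3 + 20/21)) = 180 - (-56)*(96 - 22/21) = 180 - (-56)*1994/21 = 180 - 1*(-15952/3) = 180 + 15952/3 = 16492/3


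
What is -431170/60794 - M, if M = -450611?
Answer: 13697006982/30397 ≈ 4.5060e+5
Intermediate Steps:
-431170/60794 - M = -431170/60794 - 1*(-450611) = -431170*1/60794 + 450611 = -215585/30397 + 450611 = 13697006982/30397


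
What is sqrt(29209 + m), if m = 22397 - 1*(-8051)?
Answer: 13*sqrt(353) ≈ 244.25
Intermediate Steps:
m = 30448 (m = 22397 + 8051 = 30448)
sqrt(29209 + m) = sqrt(29209 + 30448) = sqrt(59657) = 13*sqrt(353)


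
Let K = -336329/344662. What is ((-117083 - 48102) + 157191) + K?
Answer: -2755564357/344662 ≈ -7995.0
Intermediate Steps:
K = -336329/344662 (K = -336329*1/344662 = -336329/344662 ≈ -0.97582)
((-117083 - 48102) + 157191) + K = ((-117083 - 48102) + 157191) - 336329/344662 = (-165185 + 157191) - 336329/344662 = -7994 - 336329/344662 = -2755564357/344662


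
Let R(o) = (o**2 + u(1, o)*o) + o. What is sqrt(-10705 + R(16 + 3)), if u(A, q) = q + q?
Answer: 3*I*sqrt(1067) ≈ 97.995*I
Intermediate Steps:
u(A, q) = 2*q
R(o) = o + 3*o**2 (R(o) = (o**2 + (2*o)*o) + o = (o**2 + 2*o**2) + o = 3*o**2 + o = o + 3*o**2)
sqrt(-10705 + R(16 + 3)) = sqrt(-10705 + (16 + 3)*(1 + 3*(16 + 3))) = sqrt(-10705 + 19*(1 + 3*19)) = sqrt(-10705 + 19*(1 + 57)) = sqrt(-10705 + 19*58) = sqrt(-10705 + 1102) = sqrt(-9603) = 3*I*sqrt(1067)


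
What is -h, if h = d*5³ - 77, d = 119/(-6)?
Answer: 15337/6 ≈ 2556.2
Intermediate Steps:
d = -119/6 (d = 119*(-⅙) = -119/6 ≈ -19.833)
h = -15337/6 (h = -119/6*5³ - 77 = -119/6*125 - 77 = -14875/6 - 77 = -15337/6 ≈ -2556.2)
-h = -1*(-15337/6) = 15337/6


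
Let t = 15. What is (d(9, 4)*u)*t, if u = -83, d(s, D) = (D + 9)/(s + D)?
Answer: -1245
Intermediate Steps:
d(s, D) = (9 + D)/(D + s)
(d(9, 4)*u)*t = (((9 + 4)/(4 + 9))*(-83))*15 = ((13/13)*(-83))*15 = (((1/13)*13)*(-83))*15 = (1*(-83))*15 = -83*15 = -1245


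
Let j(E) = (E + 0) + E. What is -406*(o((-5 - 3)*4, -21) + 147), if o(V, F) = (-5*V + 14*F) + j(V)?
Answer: 20706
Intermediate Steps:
j(E) = 2*E (j(E) = E + E = 2*E)
o(V, F) = -3*V + 14*F (o(V, F) = (-5*V + 14*F) + 2*V = -3*V + 14*F)
-406*(o((-5 - 3)*4, -21) + 147) = -406*((-3*(-5 - 3)*4 + 14*(-21)) + 147) = -406*((-(-24)*4 - 294) + 147) = -406*((-3*(-32) - 294) + 147) = -406*((96 - 294) + 147) = -406*(-198 + 147) = -406*(-51) = 20706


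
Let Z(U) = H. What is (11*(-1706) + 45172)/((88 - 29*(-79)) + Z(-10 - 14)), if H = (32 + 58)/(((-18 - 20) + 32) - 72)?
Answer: 57213/5152 ≈ 11.105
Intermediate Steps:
H = -15/13 (H = 90/((-38 + 32) - 72) = 90/(-6 - 72) = 90/(-78) = 90*(-1/78) = -15/13 ≈ -1.1538)
Z(U) = -15/13
(11*(-1706) + 45172)/((88 - 29*(-79)) + Z(-10 - 14)) = (11*(-1706) + 45172)/((88 - 29*(-79)) - 15/13) = (-18766 + 45172)/((88 + 2291) - 15/13) = 26406/(2379 - 15/13) = 26406/(30912/13) = 26406*(13/30912) = 57213/5152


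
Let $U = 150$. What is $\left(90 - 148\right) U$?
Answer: $-8700$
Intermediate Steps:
$\left(90 - 148\right) U = \left(90 - 148\right) 150 = \left(-58\right) 150 = -8700$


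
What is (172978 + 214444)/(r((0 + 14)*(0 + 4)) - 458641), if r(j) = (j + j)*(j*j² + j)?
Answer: 387422/19216623 ≈ 0.020161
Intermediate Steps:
r(j) = 2*j*(j + j³) (r(j) = (2*j)*(j³ + j) = (2*j)*(j + j³) = 2*j*(j + j³))
(172978 + 214444)/(r((0 + 14)*(0 + 4)) - 458641) = (172978 + 214444)/(2*((0 + 14)*(0 + 4))²*(1 + ((0 + 14)*(0 + 4))²) - 458641) = 387422/(2*(14*4)²*(1 + (14*4)²) - 458641) = 387422/(2*56²*(1 + 56²) - 458641) = 387422/(2*3136*(1 + 3136) - 458641) = 387422/(2*3136*3137 - 458641) = 387422/(19675264 - 458641) = 387422/19216623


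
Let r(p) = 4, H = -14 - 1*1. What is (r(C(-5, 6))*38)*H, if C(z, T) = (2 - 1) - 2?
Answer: -2280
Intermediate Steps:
H = -15 (H = -14 - 1 = -15)
C(z, T) = -1 (C(z, T) = 1 - 2 = -1)
(r(C(-5, 6))*38)*H = (4*38)*(-15) = 152*(-15) = -2280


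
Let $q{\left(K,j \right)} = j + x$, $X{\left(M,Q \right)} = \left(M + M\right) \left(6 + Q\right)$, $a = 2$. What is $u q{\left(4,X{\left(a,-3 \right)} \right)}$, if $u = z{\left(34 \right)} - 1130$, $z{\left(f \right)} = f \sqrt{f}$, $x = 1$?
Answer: $-14690 + 442 \sqrt{34} \approx -12113.0$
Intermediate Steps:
$z{\left(f \right)} = f^{\frac{3}{2}}$
$X{\left(M,Q \right)} = 2 M \left(6 + Q\right)$
$q{\left(K,j \right)} = 1 + j$ ($q{\left(K,j \right)} = j + 1 = 1 + j$)
$u = -1130 + 34 \sqrt{34}$ ($u = 34^{\frac{3}{2}} - 1130 = 34 \sqrt{34} - 1130 = -1130 + 34 \sqrt{34} \approx -931.75$)
$u q{\left(4,X{\left(a,-3 \right)} \right)} = \left(-1130 + 34 \sqrt{34}\right) \left(1 + 2 \cdot 2 \left(6 - 3\right)\right) = \left(-1130 + 34 \sqrt{34}\right) \left(1 + 2 \cdot 2 \cdot 3\right) = \left(-1130 + 34 \sqrt{34}\right) \left(1 + 12\right) = \left(-1130 + 34 \sqrt{34}\right) 13 = -14690 + 442 \sqrt{34}$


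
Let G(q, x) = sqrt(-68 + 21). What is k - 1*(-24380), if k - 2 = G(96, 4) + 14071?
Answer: 38453 + I*sqrt(47) ≈ 38453.0 + 6.8557*I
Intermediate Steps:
G(q, x) = I*sqrt(47) (G(q, x) = sqrt(-47) = I*sqrt(47))
k = 14073 + I*sqrt(47) (k = 2 + (I*sqrt(47) + 14071) = 2 + (14071 + I*sqrt(47)) = 14073 + I*sqrt(47) ≈ 14073.0 + 6.8557*I)
k - 1*(-24380) = (14073 + I*sqrt(47)) - 1*(-24380) = (14073 + I*sqrt(47)) + 24380 = 38453 + I*sqrt(47)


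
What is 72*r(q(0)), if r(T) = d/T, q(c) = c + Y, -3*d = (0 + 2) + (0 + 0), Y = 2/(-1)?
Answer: 24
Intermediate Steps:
Y = -2 (Y = 2*(-1) = -2)
d = -2/3 (d = -((0 + 2) + (0 + 0))/3 = -(2 + 0)/3 = -1/3*2 = -2/3 ≈ -0.66667)
q(c) = -2 + c (q(c) = c - 2 = -2 + c)
r(T) = -2/(3*T)
72*r(q(0)) = 72*(-2/(3*(-2 + 0))) = 72*(-2/3/(-2)) = 72*(-2/3*(-1/2)) = 72*(1/3) = 24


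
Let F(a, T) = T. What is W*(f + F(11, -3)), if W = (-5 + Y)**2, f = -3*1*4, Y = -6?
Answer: -1815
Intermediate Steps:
f = -12 (f = -3*4 = -12)
W = 121 (W = (-5 - 6)**2 = (-11)**2 = 121)
W*(f + F(11, -3)) = 121*(-12 - 3) = 121*(-15) = -1815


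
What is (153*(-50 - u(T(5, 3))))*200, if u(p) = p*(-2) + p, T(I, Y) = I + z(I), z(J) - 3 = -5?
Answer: -1438200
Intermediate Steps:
z(J) = -2 (z(J) = 3 - 5 = -2)
T(I, Y) = -2 + I (T(I, Y) = I - 2 = -2 + I)
u(p) = -p (u(p) = -2*p + p = -p)
(153*(-50 - u(T(5, 3))))*200 = (153*(-50 - (-1)*(-2 + 5)))*200 = (153*(-50 - (-1)*3))*200 = (153*(-50 - 1*(-3)))*200 = (153*(-50 + 3))*200 = (153*(-47))*200 = -7191*200 = -1438200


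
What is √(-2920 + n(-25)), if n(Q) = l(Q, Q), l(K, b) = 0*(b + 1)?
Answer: 2*I*√730 ≈ 54.037*I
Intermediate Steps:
l(K, b) = 0 (l(K, b) = 0*(1 + b) = 0)
n(Q) = 0
√(-2920 + n(-25)) = √(-2920 + 0) = √(-2920) = 2*I*√730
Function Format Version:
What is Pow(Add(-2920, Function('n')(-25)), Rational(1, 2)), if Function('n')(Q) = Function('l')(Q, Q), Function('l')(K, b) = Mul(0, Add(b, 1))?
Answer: Mul(2, I, Pow(730, Rational(1, 2))) ≈ Mul(54.037, I)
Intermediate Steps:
Function('l')(K, b) = 0 (Function('l')(K, b) = Mul(0, Add(1, b)) = 0)
Function('n')(Q) = 0
Pow(Add(-2920, Function('n')(-25)), Rational(1, 2)) = Pow(Add(-2920, 0), Rational(1, 2)) = Pow(-2920, Rational(1, 2)) = Mul(2, I, Pow(730, Rational(1, 2)))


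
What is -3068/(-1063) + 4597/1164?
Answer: 8457763/1237332 ≈ 6.8355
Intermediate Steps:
-3068/(-1063) + 4597/1164 = -3068*(-1/1063) + 4597*(1/1164) = 3068/1063 + 4597/1164 = 8457763/1237332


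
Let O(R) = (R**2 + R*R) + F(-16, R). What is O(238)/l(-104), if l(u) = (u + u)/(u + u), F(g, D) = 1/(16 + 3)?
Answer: 2152473/19 ≈ 1.1329e+5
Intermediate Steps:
F(g, D) = 1/19
O(R) = 1/19 + 2*R**2 (O(R) = (R**2 + R*R) + 1/19 = (R**2 + R**2) + 1/19 = 2*R**2 + 1/19 = 1/19 + 2*R**2)
l(u) = 1 (l(u) = (2*u)/((2*u)) = (2*u)*(1/(2*u)) = 1)
O(238)/l(-104) = (1/19 + 2*238**2)/1 = (1/19 + 2*56644)*1 = (1/19 + 113288)*1 = (2152473/19)*1 = 2152473/19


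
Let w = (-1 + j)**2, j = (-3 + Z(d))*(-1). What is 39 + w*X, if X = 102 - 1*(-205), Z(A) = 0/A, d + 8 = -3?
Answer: 1267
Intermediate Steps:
d = -11 (d = -8 - 3 = -11)
Z(A) = 0
X = 307 (X = 102 + 205 = 307)
j = 3 (j = (-3 + 0)*(-1) = -3*(-1) = 3)
w = 4 (w = (-1 + 3)**2 = 2**2 = 4)
39 + w*X = 39 + 4*307 = 39 + 1228 = 1267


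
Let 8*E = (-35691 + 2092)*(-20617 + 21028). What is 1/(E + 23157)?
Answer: -8/13623933 ≈ -5.8720e-7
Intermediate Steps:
E = -13809189/8 (E = ((-35691 + 2092)*(-20617 + 21028))/8 = (-33599*411)/8 = (1/8)*(-13809189) = -13809189/8 ≈ -1.7261e+6)
1/(E + 23157) = 1/(-13809189/8 + 23157) = 1/(-13623933/8) = -8/13623933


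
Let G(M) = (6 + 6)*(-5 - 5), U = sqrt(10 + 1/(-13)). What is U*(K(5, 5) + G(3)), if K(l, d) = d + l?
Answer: -110*sqrt(1677)/13 ≈ -346.51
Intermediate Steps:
U = sqrt(1677)/13 (U = sqrt(10 - 1/13) = sqrt(129/13) = sqrt(1677)/13 ≈ 3.1501)
G(M) = -120 (G(M) = 12*(-10) = -120)
U*(K(5, 5) + G(3)) = (sqrt(1677)/13)*((5 + 5) - 120) = (sqrt(1677)/13)*(10 - 120) = (sqrt(1677)/13)*(-110) = -110*sqrt(1677)/13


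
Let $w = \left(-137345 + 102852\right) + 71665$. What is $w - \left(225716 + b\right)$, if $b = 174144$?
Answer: $-362688$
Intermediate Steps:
$w = 37172$ ($w = -34493 + 71665 = 37172$)
$w - \left(225716 + b\right) = 37172 - 399860 = -362688$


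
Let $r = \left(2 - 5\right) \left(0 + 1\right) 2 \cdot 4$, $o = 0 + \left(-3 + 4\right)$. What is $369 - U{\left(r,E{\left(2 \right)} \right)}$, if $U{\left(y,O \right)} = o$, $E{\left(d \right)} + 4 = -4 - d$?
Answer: $368$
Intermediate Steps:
$E{\left(d \right)} = -8 - d$ ($E{\left(d \right)} = -4 - \left(4 + d\right) = -8 - d$)
$o = 1$ ($o = 0 + 1 = 1$)
$r = -24$ ($r = \left(-3\right) 1 \cdot 2 \cdot 4 = \left(-3\right) 2 \cdot 4 = \left(-6\right) 4 = -24$)
$U{\left(y,O \right)} = 1$
$369 - U{\left(r,E{\left(2 \right)} \right)} = 369 - 1 = 368$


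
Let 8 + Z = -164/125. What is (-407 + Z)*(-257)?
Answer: 13374023/125 ≈ 1.0699e+5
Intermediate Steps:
Z = -1164/125 (Z = -8 - 164/125 = -1164/125 ≈ -9.3120)
(-407 + Z)*(-257) = (-407 - 1164/125)*(-257) = -52039/125*(-257) = 13374023/125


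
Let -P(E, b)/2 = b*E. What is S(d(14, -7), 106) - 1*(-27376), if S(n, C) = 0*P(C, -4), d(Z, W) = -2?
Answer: 27376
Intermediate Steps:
P(E, b) = -2*E*b (P(E, b) = -2*b*E = -2*E*b)
S(n, C) = 0 (S(n, C) = 0*(-2*C*(-4)) = 0*(8*C) = 0)
S(d(14, -7), 106) - 1*(-27376) = 0 - 1*(-27376) = 0 + 27376 = 27376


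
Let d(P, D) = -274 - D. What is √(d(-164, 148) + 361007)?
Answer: 3*√40065 ≈ 600.49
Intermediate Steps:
√(d(-164, 148) + 361007) = √((-274 - 1*148) + 361007) = √((-274 - 148) + 361007) = √(-422 + 361007) = √360585 = 3*√40065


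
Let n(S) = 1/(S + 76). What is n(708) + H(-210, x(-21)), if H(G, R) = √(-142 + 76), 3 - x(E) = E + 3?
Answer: 1/784 + I*√66 ≈ 0.0012755 + 8.124*I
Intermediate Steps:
n(S) = 1/(76 + S)
x(E) = -E (x(E) = 3 - (E + 3) = 3 - (3 + E) = 3 + (-3 - E) = -E)
H(G, R) = I*√66 (H(G, R) = √(-66) = I*√66)
n(708) + H(-210, x(-21)) = 1/(76 + 708) + I*√66 = 1/784 + I*√66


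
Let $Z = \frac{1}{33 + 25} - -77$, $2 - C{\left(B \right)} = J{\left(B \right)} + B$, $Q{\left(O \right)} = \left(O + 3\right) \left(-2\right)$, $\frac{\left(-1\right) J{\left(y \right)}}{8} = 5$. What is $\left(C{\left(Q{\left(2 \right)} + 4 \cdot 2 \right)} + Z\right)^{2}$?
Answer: $\frac{49266361}{3364} \approx 14645.0$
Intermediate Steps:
$J{\left(y \right)} = -40$ ($J{\left(y \right)} = \left(-8\right) 5 = -40$)
$Q{\left(O \right)} = -6 - 2 O$ ($Q{\left(O \right)} = \left(3 + O\right) \left(-2\right) = -6 - 2 O$)
$C{\left(B \right)} = 42 - B$ ($C{\left(B \right)} = 2 - \left(-40 + B\right) = 42 - B$)
$Z = \frac{4467}{58}$ ($Z = \frac{1}{58} + 77 = \frac{4467}{58} \approx 77.017$)
$\left(C{\left(Q{\left(2 \right)} + 4 \cdot 2 \right)} + Z\right)^{2} = \left(\left(42 - \left(\left(-6 - 4\right) + 4 \cdot 2\right)\right) + \frac{4467}{58}\right)^{2} = \left(\left(42 - \left(\left(-6 - 4\right) + 8\right)\right) + \frac{4467}{58}\right)^{2} = \left(\left(42 - \left(-10 + 8\right)\right) + \frac{4467}{58}\right)^{2} = \left(\left(42 - -2\right) + \frac{4467}{58}\right)^{2} = \left(\left(42 + 2\right) + \frac{4467}{58}\right)^{2} = \left(44 + \frac{4467}{58}\right)^{2} = \left(\frac{7019}{58}\right)^{2} = \frac{49266361}{3364}$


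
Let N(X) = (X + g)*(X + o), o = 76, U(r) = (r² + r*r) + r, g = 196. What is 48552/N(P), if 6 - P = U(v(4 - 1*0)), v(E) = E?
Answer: 12138/1909 ≈ 6.3583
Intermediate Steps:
U(r) = r + 2*r² (U(r) = (r² + r²) + r = 2*r² + r = r + 2*r²)
P = -30 (P = 6 - (4 - 1*0)*(1 + 2*(4 - 1*0)) = 6 - (4 + 0)*(1 + 2*(4 + 0)) = 6 - 4*(1 + 2*4) = 6 - 4*(1 + 8) = 6 - 4*9 = 6 - 1*36 = 6 - 36 = -30)
N(X) = (76 + X)*(196 + X) (N(X) = (X + 196)*(X + 76) = (196 + X)*(76 + X) = (76 + X)*(196 + X))
48552/N(P) = 48552/(14896 + (-30)² + 272*(-30)) = 48552/(14896 + 900 - 8160) = 48552/7636 = 48552*(1/7636) = 12138/1909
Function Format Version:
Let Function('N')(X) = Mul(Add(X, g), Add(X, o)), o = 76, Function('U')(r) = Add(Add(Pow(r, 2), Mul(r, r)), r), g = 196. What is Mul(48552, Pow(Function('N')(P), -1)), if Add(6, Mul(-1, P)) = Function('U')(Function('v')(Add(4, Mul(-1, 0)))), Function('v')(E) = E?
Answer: Rational(12138, 1909) ≈ 6.3583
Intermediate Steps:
Function('U')(r) = Add(r, Mul(2, Pow(r, 2))) (Function('U')(r) = Add(Add(Pow(r, 2), Pow(r, 2)), r) = Add(Mul(2, Pow(r, 2)), r) = Add(r, Mul(2, Pow(r, 2))))
P = -30 (P = Add(6, Mul(-1, Mul(Add(4, Mul(-1, 0)), Add(1, Mul(2, Add(4, Mul(-1, 0))))))) = Add(6, Mul(-1, Mul(Add(4, 0), Add(1, Mul(2, Add(4, 0)))))) = Add(6, Mul(-1, Mul(4, Add(1, Mul(2, 4))))) = Add(6, Mul(-1, Mul(4, Add(1, 8)))) = Add(6, Mul(-1, Mul(4, 9))) = Add(6, Mul(-1, 36)) = Add(6, -36) = -30)
Function('N')(X) = Mul(Add(76, X), Add(196, X)) (Function('N')(X) = Mul(Add(X, 196), Add(X, 76)) = Mul(Add(196, X), Add(76, X)) = Mul(Add(76, X), Add(196, X)))
Mul(48552, Pow(Function('N')(P), -1)) = Mul(48552, Pow(Add(14896, Pow(-30, 2), Mul(272, -30)), -1)) = Mul(48552, Pow(Add(14896, 900, -8160), -1)) = Mul(48552, Pow(7636, -1)) = Mul(48552, Rational(1, 7636)) = Rational(12138, 1909)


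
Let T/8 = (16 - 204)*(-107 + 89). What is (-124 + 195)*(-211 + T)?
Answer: 1907131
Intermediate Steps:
T = 27072 (T = 8*((16 - 204)*(-107 + 89)) = 8*(-188*(-18)) = 8*3384 = 27072)
(-124 + 195)*(-211 + T) = (-124 + 195)*(-211 + 27072) = 71*26861 = 1907131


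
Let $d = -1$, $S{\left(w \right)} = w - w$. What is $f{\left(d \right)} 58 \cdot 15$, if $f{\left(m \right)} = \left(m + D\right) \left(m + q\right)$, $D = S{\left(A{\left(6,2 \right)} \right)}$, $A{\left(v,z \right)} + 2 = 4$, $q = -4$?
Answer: $4350$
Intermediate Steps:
$A{\left(v,z \right)} = 2$ ($A{\left(v,z \right)} = -2 + 4 = 2$)
$S{\left(w \right)} = 0$
$D = 0$
$f{\left(m \right)} = m \left(-4 + m\right)$ ($f{\left(m \right)} = \left(m + 0\right) \left(m - 4\right) = m \left(-4 + m\right)$)
$f{\left(d \right)} 58 \cdot 15 = - (-4 - 1) 58 \cdot 15 = \left(-1\right) \left(-5\right) 58 \cdot 15 = 5 \cdot 58 \cdot 15 = 290 \cdot 15 = 4350$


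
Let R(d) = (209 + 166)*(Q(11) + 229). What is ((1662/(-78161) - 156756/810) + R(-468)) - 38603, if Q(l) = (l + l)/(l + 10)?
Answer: 3506332779098/73862145 ≈ 47471.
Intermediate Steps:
Q(l) = 2*l/(10 + l) (Q(l) = (2*l)/(10 + l) = 2*l/(10 + l))
R(d) = 603875/7 (R(d) = (209 + 166)*(2*11/(10 + 11) + 229) = 375*(2*11/21 + 229) = 375*(2*11*(1/21) + 229) = 375*(22/21 + 229) = 375*(4831/21) = 603875/7)
((1662/(-78161) - 156756/810) + R(-468)) - 38603 = ((1662/(-78161) - 156756/810) + 603875/7) - 38603 = ((1662*(-1/78161) - 156756*1/810) + 603875/7) - 38603 = ((-1662/78161 - 26126/135) + 603875/7) - 38603 = (-2042258656/10551735 + 603875/7) - 38603 = 6357633162533/73862145 - 38603 = 3506332779098/73862145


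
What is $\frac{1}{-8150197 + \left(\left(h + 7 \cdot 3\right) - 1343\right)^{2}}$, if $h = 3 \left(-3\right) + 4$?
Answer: $- \frac{1}{6389268} \approx -1.5651 \cdot 10^{-7}$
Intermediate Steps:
$h = -5$ ($h = -9 + 4 = -5$)
$\frac{1}{-8150197 + \left(\left(h + 7 \cdot 3\right) - 1343\right)^{2}} = \frac{1}{-8150197 + \left(\left(-5 + 7 \cdot 3\right) - 1343\right)^{2}} = \frac{1}{-8150197 + \left(\left(-5 + 21\right) - 1343\right)^{2}} = \frac{1}{-8150197 + \left(16 - 1343\right)^{2}} = \frac{1}{-8150197 + \left(-1327\right)^{2}} = \frac{1}{-8150197 + 1760929} = \frac{1}{-6389268} = - \frac{1}{6389268}$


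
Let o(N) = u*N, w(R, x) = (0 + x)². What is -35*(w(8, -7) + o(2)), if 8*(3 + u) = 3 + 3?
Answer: -3115/2 ≈ -1557.5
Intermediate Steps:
u = -9/4 (u = -3 + (3 + 3)/8 = -3 + (⅛)*6 = -3 + ¾ = -9/4 ≈ -2.2500)
w(R, x) = x²
o(N) = -9*N/4
-35*(w(8, -7) + o(2)) = -35*((-7)² - 9/4*2) = -35*(49 - 9/2) = -35*89/2 = -3115/2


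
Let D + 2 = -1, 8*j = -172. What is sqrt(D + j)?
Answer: 7*I*sqrt(2)/2 ≈ 4.9497*I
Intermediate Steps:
j = -43/2 (j = (1/8)*(-172) = -43/2 ≈ -21.500)
D = -3 (D = -2 - 1 = -3)
sqrt(D + j) = sqrt(-3 - 43/2) = sqrt(-49/2) = 7*I*sqrt(2)/2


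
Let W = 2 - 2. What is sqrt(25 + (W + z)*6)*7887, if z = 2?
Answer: 7887*sqrt(37) ≈ 47975.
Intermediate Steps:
W = 0
sqrt(25 + (W + z)*6)*7887 = sqrt(25 + (0 + 2)*6)*7887 = sqrt(25 + 2*6)*7887 = sqrt(25 + 12)*7887 = sqrt(37)*7887 = 7887*sqrt(37)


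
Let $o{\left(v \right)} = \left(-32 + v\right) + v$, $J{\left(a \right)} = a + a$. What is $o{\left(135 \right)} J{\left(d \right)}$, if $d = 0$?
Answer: $0$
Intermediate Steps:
$J{\left(a \right)} = 2 a$
$o{\left(v \right)} = -32 + 2 v$
$o{\left(135 \right)} J{\left(d \right)} = \left(-32 + 2 \cdot 135\right) 2 \cdot 0 = \left(-32 + 270\right) 0 = 238 \cdot 0 = 0$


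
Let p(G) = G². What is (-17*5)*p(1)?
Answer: -85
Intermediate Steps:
(-17*5)*p(1) = -17*5*1² = -85*1 = -85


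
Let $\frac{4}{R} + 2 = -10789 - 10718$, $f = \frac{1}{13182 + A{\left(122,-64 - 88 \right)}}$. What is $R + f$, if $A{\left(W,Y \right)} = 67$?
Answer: $- \frac{31487}{284972741} \approx -0.00011049$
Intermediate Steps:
$f = \frac{1}{13249}$ ($f = \frac{1}{13182 + 67} = \frac{1}{13249} \approx 7.5477 \cdot 10^{-5}$)
$R = - \frac{4}{21509}$ ($R = \frac{4}{-2 - 21507} = \frac{4}{-21509} = 4 \left(- \frac{1}{21509}\right) = - \frac{4}{21509} \approx -0.00018597$)
$R + f = - \frac{4}{21509} + \frac{1}{13249} = - \frac{31487}{284972741}$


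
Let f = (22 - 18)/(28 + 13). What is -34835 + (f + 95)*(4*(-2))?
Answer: -1459427/41 ≈ -35596.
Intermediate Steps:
f = 4/41 ≈ 0.097561
-34835 + (f + 95)*(4*(-2)) = -34835 + (4/41 + 95)*(4*(-2)) = -34835 + (3899/41)*(-8) = -34835 - 31192/41 = -1459427/41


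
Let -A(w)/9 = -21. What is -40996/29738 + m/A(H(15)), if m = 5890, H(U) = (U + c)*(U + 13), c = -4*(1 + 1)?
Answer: 83704288/2810241 ≈ 29.785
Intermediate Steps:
c = -8 (c = -4*2 = -8)
H(U) = (-8 + U)*(13 + U) (H(U) = (U - 8)*(U + 13) = (-8 + U)*(13 + U))
A(w) = 189 (A(w) = -9*(-21) = 189)
-40996/29738 + m/A(H(15)) = -40996/29738 + 5890/189 = -40996*1/29738 + 5890*(1/189) = -20498/14869 + 5890/189 = 83704288/2810241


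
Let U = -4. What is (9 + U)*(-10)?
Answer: -50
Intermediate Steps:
(9 + U)*(-10) = (9 - 4)*(-10) = 5*(-10) = -50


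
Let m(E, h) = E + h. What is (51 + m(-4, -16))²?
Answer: 961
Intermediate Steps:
(51 + m(-4, -16))² = (51 + (-4 - 16))² = (51 - 20)² = 31² = 961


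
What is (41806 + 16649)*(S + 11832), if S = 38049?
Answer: 2915793855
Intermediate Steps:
(41806 + 16649)*(S + 11832) = (41806 + 16649)*(38049 + 11832) = 58455*49881 = 2915793855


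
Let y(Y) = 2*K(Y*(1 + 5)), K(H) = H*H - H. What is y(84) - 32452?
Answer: 474572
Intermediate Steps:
K(H) = H² - H
y(Y) = 12*Y*(-1 + 6*Y) (y(Y) = 2*((Y*(1 + 5))*(-1 + Y*(1 + 5))) = 2*((Y*6)*(-1 + Y*6)) = 2*((6*Y)*(-1 + 6*Y)) = 2*(6*Y*(-1 + 6*Y)) = 12*Y*(-1 + 6*Y))
y(84) - 32452 = 12*84*(-1 + 6*84) - 32452 = 12*84*(-1 + 504) - 32452 = 12*84*503 - 32452 = 507024 - 32452 = 474572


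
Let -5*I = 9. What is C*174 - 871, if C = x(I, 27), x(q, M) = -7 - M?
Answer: -6787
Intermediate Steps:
I = -9/5 (I = -⅕*9 = -9/5 ≈ -1.8000)
C = -34 (C = -7 - 1*27 = -7 - 27 = -34)
C*174 - 871 = -34*174 - 871 = -5916 - 871 = -6787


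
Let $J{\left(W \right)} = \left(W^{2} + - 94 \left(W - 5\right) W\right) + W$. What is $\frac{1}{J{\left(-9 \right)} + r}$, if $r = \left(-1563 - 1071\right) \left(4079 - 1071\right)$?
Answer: $- \frac{1}{7934844} \approx -1.2603 \cdot 10^{-7}$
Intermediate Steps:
$J{\left(W \right)} = W + W^{2} + W \left(470 - 94 W\right)$ ($J{\left(W \right)} = \left(W^{2} + - 94 \left(-5 + W\right) W\right) + W = \left(W^{2} + \left(470 - 94 W\right) W\right) + W = \left(W^{2} + W \left(470 - 94 W\right)\right) + W = W + W^{2} + W \left(470 - 94 W\right)$)
$r = -7923072$ ($r = \left(-2634\right) 3008 = -7923072$)
$\frac{1}{J{\left(-9 \right)} + r} = \frac{1}{3 \left(-9\right) \left(157 - -279\right) - 7923072} = \frac{1}{3 \left(-9\right) \left(157 + 279\right) - 7923072} = \frac{1}{3 \left(-9\right) 436 - 7923072} = \frac{1}{-11772 - 7923072} = \frac{1}{-7934844} = - \frac{1}{7934844}$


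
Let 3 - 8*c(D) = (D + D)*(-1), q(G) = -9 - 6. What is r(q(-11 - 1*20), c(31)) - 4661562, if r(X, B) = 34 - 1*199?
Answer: -4661727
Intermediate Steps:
q(G) = -15
c(D) = 3/8 + D/4 (c(D) = 3/8 - (D + D)*(-1)/8 = 3/8 - 2*D*(-1)/8 = 3/8 - (-1)*D/4 = 3/8 + D/4)
r(X, B) = -165 (r(X, B) = 34 - 199 = -165)
r(q(-11 - 1*20), c(31)) - 4661562 = -165 - 4661562 = -4661727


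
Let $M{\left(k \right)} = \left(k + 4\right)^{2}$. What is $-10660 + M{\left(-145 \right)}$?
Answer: $9221$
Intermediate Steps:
$M{\left(k \right)} = \left(4 + k\right)^{2}$
$-10660 + M{\left(-145 \right)} = -10660 + \left(4 - 145\right)^{2} = -10660 + \left(-141\right)^{2} = -10660 + 19881 = 9221$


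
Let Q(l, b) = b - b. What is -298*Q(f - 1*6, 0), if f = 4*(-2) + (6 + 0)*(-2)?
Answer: 0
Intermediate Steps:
f = -20 (f = -8 + 6*(-2) = -8 - 12 = -20)
Q(l, b) = 0
-298*Q(f - 1*6, 0) = -298*0 = 0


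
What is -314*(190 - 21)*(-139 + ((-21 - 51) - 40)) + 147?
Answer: 13319713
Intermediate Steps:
-314*(190 - 21)*(-139 + ((-21 - 51) - 40)) + 147 = -53066*(-139 + (-72 - 40)) + 147 = -53066*(-139 - 112) + 147 = -53066*(-251) + 147 = -314*(-42419) + 147 = 13319566 + 147 = 13319713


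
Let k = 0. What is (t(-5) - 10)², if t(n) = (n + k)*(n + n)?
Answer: 1600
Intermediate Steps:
t(n) = 2*n² (t(n) = (n + 0)*(n + n) = n*(2*n) = 2*n²)
(t(-5) - 10)² = (2*(-5)² - 10)² = (2*25 - 10)² = (50 - 10)² = 40² = 1600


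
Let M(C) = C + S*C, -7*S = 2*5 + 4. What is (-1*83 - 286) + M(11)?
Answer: -380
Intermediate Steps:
S = -2 (S = -(2*5 + 4)/7 = -(10 + 4)/7 = -⅐*14 = -2)
M(C) = -C (M(C) = C - 2*C = -C)
(-1*83 - 286) + M(11) = (-1*83 - 286) - 1*11 = (-83 - 286) - 11 = -369 - 11 = -380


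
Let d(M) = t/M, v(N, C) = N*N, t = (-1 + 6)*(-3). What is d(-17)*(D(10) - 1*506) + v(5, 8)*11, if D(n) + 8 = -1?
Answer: -3050/17 ≈ -179.41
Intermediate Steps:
D(n) = -9 (D(n) = -8 - 1 = -9)
t = -15 (t = 5*(-3) = -15)
v(N, C) = N²
d(M) = -15/M
d(-17)*(D(10) - 1*506) + v(5, 8)*11 = (-15/(-17))*(-9 - 1*506) + 5²*11 = (-15*(-1/17))*(-9 - 506) + 25*11 = (15/17)*(-515) + 275 = -7725/17 + 275 = -3050/17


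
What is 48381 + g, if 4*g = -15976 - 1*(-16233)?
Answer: 193781/4 ≈ 48445.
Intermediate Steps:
g = 257/4 (g = (-15976 - 1*(-16233))/4 = (-15976 + 16233)/4 = (1/4)*257 = 257/4 ≈ 64.250)
48381 + g = 48381 + 257/4 = 193781/4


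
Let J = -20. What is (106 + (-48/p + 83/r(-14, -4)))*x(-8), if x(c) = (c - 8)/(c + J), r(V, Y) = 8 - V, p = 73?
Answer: 350478/5621 ≈ 62.352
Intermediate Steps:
x(c) = (-8 + c)/(-20 + c) (x(c) = (c - 8)/(c - 20) = (-8 + c)/(-20 + c))
(106 + (-48/p + 83/r(-14, -4)))*x(-8) = (106 + (-48/73 + 83/(8 - 1*(-14))))*((-8 - 8)/(-20 - 8)) = (106 + (-48*1/73 + 83/(8 + 14)))*(-16/(-28)) = (106 + (-48/73 + 83/22))*(-1/28*(-16)) = (106 + (-48/73 + 83*(1/22)))*(4/7) = (106 + (-48/73 + 83/22))*(4/7) = (106 + 5003/1606)*(4/7) = (175239/1606)*(4/7) = 350478/5621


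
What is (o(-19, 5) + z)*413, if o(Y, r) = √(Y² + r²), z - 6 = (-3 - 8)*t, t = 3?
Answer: -11151 + 413*√386 ≈ -3036.8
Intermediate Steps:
z = -27 (z = 6 + (-3 - 8)*3 = 6 - 11*3 = 6 - 33 = -27)
(o(-19, 5) + z)*413 = (√((-19)² + 5²) - 27)*413 = (√(361 + 25) - 27)*413 = (√386 - 27)*413 = (-27 + √386)*413 = -11151 + 413*√386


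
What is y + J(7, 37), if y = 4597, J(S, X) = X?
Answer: 4634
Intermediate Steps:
y + J(7, 37) = 4597 + 37 = 4634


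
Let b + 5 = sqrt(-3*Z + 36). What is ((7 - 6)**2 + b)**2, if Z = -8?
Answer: 76 - 16*sqrt(15) ≈ 14.032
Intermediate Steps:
b = -5 + 2*sqrt(15) (b = -5 + sqrt(-3*(-8) + 36) = -5 + sqrt(24 + 36) = -5 + sqrt(60) = -5 + 2*sqrt(15) ≈ 2.7460)
((7 - 6)**2 + b)**2 = ((7 - 6)**2 + (-5 + 2*sqrt(15)))**2 = (1**2 + (-5 + 2*sqrt(15)))**2 = (1 + (-5 + 2*sqrt(15)))**2 = (-4 + 2*sqrt(15))**2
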